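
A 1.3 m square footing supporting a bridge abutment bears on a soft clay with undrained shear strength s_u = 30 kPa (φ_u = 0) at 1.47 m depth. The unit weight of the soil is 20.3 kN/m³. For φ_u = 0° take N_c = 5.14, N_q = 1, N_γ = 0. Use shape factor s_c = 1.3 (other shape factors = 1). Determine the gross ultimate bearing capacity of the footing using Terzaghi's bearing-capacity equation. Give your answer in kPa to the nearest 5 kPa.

q = γ·D_f = 20.3 × 1.47 = 29.841 kPa.
c·N_c·s_c = 30 × 5.14 × 1.3 = 200.46 kPa
q·N_q = 29.841 × 1 = 29.841 kPa
q_ult = 200.46 + 29.841 = 230.3 kPa.

q_ult ≈ 230 kPa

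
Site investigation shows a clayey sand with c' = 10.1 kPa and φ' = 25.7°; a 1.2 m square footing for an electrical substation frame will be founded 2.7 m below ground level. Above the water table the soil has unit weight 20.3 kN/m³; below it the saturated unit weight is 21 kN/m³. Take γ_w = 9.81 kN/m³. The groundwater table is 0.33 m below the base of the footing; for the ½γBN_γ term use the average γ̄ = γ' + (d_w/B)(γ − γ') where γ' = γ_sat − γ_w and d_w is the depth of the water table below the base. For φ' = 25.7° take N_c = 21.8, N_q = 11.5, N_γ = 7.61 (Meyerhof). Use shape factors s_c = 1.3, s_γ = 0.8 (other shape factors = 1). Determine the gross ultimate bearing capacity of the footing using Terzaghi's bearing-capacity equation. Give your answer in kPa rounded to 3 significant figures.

Overburden at base level: q = 20.3 × 2.7 = 54.81 kPa.
The water table is 0.33 m below the base (< B = 1.2 m), so the ½γBN_γ term uses γ̄ = γ' + (d_w/B)(γ − γ') = 11.19 + (0.33/1.2)(20.3 − 11.19) = 13.695 kN/m³.
Cohesion term c·N_c·s_c = 10.1 × 21.8 × 1.3 = 286.23 kPa; surcharge term q·N_q = 54.81 × 11.5 = 630.32 kPa; self-weight term 0.5·γ·B·N_γ·s_γ = 0.5 × 13.695 × 1.2 × 7.61 × 0.8 = 50.026 kPa.
q_ult = 286.23 + 630.32 + 50.026 = 966.58 kPa.

q_ult ≈ 967 kPa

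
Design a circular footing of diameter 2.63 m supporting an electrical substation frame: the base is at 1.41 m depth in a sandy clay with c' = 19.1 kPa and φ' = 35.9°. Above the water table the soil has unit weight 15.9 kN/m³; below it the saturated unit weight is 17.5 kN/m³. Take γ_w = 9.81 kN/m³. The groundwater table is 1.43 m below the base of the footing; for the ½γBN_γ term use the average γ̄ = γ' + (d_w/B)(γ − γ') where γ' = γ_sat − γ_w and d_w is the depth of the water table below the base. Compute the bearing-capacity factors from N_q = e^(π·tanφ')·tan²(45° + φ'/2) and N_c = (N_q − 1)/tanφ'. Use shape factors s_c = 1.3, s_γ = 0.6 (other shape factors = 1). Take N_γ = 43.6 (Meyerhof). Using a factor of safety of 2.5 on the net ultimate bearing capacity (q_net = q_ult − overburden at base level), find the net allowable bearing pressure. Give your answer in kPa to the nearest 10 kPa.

N_q = e^(π·tan35.9°)·tan²(62.95°) = 37.28; N_c = (N_q − 1)/tanφ' = 50.11.
q = γ·D_f = 15.9 × 1.41 = 22.419 kPa.
γ' = 7.69 kN/m³; averaging over the depth B below the base, γ̄ = γ' + (d_w/B)(γ − γ') = 12.154 kN/m³.
c·N_c·s_c = 19.1 × 50.115 × 1.3 = 1244.3 kPa
q·N_q = 22.419 × 37.277 = 835.71 kPa
0.5·γ·B·N_γ·s_γ = 0.5 × 12.154 × 2.63 × 43.6 × 0.6 = 418.1 kPa
q_ult = 1244.3 + 835.71 + 418.1 = 2498.2 kPa.
q_net = 2498.2 − 22.419 = 2475.7 kPa.
q_all(net) = 2475.7 / 2.5 = 990.29 kPa.

q_all(net) ≈ 990 kPa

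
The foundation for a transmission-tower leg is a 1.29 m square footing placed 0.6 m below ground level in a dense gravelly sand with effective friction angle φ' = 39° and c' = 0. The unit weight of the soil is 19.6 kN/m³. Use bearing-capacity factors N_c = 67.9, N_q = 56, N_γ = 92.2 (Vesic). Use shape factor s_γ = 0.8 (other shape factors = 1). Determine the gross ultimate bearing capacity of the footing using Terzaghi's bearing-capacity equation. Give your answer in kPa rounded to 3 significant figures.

q = γ·D_f = 19.6 × 0.6 = 11.76 kPa.
q·N_q = 11.76 × 56 = 658.56 kPa
0.5·γ·B·N_γ·s_γ = 0.5 × 19.6 × 1.29 × 92.2 × 0.8 = 932.47 kPa
q_ult = 658.56 + 932.47 = 1591 kPa.

q_ult ≈ 1590 kPa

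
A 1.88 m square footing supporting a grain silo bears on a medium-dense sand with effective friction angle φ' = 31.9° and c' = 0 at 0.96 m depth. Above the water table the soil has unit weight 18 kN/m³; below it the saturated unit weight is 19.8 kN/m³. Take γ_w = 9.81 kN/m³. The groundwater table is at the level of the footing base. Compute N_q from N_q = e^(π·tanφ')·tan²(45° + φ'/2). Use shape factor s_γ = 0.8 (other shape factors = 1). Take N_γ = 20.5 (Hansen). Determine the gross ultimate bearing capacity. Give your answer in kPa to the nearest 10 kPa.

tan31.9° = 0.6224, so N_q = e^(π×0.6224)·tan²(60.95°) = 7.067 × 3.241 = 22.91.
q = γ·D_f = 18 × 0.96 = 17.28 kPa.
For the ½γBN_γ term take γ' = 19.8 − 9.81 = 9.99 kN/m³ (soil below base is submerged).
q·N_q = 17.28 × 22.907 = 395.82 kPa
0.5·γ·B·N_γ·s_γ = 0.5 × 9.99 × 1.88 × 20.5 × 0.8 = 154.01 kPa
q_ult = 395.82 + 154.01 = 549.83 kPa.

q_ult ≈ 550 kPa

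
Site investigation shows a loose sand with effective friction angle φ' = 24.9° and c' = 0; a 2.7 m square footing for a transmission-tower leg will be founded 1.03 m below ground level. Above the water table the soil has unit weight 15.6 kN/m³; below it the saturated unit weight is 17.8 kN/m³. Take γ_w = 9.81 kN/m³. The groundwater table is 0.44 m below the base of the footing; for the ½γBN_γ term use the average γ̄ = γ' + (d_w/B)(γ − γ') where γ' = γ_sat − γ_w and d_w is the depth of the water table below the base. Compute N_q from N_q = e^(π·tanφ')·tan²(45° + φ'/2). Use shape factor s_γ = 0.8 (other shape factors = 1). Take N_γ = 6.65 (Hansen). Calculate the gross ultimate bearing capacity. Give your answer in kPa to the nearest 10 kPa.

q_ult ≈ 240 kPa

tan24.9° = 0.4642, so N_q = e^(π×0.4642)·tan²(57.45°) = 4.299 × 2.454 = 10.55.
q = γ·D_f = 15.6 × 1.03 = 16.068 kPa.
γ' = 7.99 kN/m³; averaging over the depth B below the base, γ̄ = γ' + (d_w/B)(γ − γ') = 9.2301 kN/m³.
q·N_q = 16.068 × 10.551 = 169.53 kPa
0.5·γ·B·N_γ·s_γ = 0.5 × 9.2301 × 2.7 × 6.65 × 0.8 = 66.291 kPa
q_ult = 169.53 + 66.291 = 235.82 kPa.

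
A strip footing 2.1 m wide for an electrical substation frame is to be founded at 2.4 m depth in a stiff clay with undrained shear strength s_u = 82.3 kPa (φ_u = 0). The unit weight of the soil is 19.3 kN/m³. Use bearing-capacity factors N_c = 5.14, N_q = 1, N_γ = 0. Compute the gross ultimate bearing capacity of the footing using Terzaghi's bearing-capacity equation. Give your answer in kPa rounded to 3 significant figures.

q_ult ≈ 469 kPa

q = γ·D_f = 19.3 × 2.4 = 46.32 kPa.
c·N_c = 82.3 × 5.14 = 423.02 kPa
q·N_q = 46.32 × 1 = 46.32 kPa
q_ult = 423.02 + 46.32 = 469.34 kPa.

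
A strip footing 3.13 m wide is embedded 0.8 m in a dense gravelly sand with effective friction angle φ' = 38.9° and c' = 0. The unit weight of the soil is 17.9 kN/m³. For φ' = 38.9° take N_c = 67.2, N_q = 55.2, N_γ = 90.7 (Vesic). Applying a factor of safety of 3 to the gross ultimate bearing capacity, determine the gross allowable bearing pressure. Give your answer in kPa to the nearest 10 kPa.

q = γ·D_f = 17.9 × 0.8 = 14.32 kPa.
q·N_q = 14.32 × 55.2 = 790.46 kPa
0.5·γ·B·N_γ = 0.5 × 17.9 × 3.13 × 90.7 = 2540.8 kPa
q_ult = 790.46 + 2540.8 = 3331.3 kPa.
q_all = q_ult / FS = 3331.3 / 3 = 1110.4 kPa.

q_all ≈ 1110 kPa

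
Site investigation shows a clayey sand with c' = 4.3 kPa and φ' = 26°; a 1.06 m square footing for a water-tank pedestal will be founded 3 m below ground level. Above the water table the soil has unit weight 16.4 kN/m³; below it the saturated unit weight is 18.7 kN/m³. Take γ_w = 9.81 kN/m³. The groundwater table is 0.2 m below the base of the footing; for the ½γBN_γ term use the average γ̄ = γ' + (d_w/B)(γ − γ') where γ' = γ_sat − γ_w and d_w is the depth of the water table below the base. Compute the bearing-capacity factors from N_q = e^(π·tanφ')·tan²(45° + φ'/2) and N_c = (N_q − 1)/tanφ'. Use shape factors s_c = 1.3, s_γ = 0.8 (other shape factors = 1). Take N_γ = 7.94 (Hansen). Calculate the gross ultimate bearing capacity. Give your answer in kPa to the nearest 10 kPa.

tan26° = 0.4877, so N_q = e^(π×0.4877)·tan²(58°) = 4.629 × 2.561 = 11.85.
N_c = (11.85 − 1)/tan26° = 22.25.
Overburden at base level: q = 16.4 × 3 = 49.2 kPa.
The water table is 0.2 m below the base (< B = 1.06 m), so the ½γBN_γ term uses γ̄ = γ' + (d_w/B)(γ − γ') = 8.89 + (0.2/1.06)(16.4 − 8.89) = 10.307 kN/m³.
Cohesion term c·N_c·s_c = 4.3 × 22.254 × 1.3 = 124.4 kPa; surcharge term q·N_q = 49.2 × 11.854 = 583.23 kPa; self-weight term 0.5·γ·B·N_γ·s_γ = 0.5 × 10.307 × 1.06 × 7.94 × 0.8 = 34.699 kPa.
q_ult = 124.4 + 583.23 + 34.699 = 742.33 kPa.

q_ult ≈ 740 kPa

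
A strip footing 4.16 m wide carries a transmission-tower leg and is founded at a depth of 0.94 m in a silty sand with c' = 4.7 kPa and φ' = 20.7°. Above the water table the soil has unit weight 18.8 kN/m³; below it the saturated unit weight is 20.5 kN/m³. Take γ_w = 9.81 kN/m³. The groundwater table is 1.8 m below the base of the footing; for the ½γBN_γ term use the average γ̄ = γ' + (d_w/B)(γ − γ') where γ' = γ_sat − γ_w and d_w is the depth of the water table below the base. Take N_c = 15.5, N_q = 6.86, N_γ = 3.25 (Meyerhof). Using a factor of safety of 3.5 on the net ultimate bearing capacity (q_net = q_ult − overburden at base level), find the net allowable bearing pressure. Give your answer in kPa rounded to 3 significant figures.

q_all(net) ≈ 77.8 kPa

Effective surcharge at the founding depth q = γ·D_f = 18.8 × 0.94 = 17.672 kPa.
With d_w = 1.8 m < B, γ̄ = 10.69 + (1.8/4.16) × (18.8 − 10.69) = 14.199 kN/m³.
q_ult = c·N_c + q·N_q + 0.5·γ·B·N_γ
     = 4.7 × 15.5 + 17.672 × 6.86 + 0.5 × 14.199 × 4.16 × 3.25
     = 72.85 + 121.23 + 95.986 = 290.07 kPa.
q_net = 290.07 − 17.672 = 272.39 kPa.
q_all(net) = 272.39 / 3.5 = 77.827 kPa.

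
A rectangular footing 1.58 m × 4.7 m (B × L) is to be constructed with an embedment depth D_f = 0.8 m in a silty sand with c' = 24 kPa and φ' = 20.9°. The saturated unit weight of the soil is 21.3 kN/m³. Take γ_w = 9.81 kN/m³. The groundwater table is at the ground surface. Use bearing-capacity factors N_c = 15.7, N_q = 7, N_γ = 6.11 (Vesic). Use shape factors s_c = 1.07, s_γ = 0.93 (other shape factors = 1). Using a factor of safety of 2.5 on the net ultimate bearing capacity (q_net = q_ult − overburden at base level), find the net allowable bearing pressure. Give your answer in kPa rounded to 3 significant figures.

γ' = 21.3 − 9.81 = 11.49 kN/m³ (submerged throughout). q = 11.49 × 0.8 = 9.192 kPa; the same γ' applies in the ½γBN_γ term.
c·N_c·s_c = 24 × 15.7 × 1.07 = 403.18 kPa
q·N_q = 9.192 × 7 = 64.344 kPa
0.5·γ·B·N_γ·s_γ = 0.5 × 11.49 × 1.58 × 6.11 × 0.93 = 51.579 kPa
q_ult = 403.18 + 64.344 + 51.579 = 519.1 kPa.
q_net = 519.1 − 9.192 = 509.91 kPa.
q_all(net) = 509.91 / 2.5 = 203.96 kPa.

q_all(net) ≈ 204 kPa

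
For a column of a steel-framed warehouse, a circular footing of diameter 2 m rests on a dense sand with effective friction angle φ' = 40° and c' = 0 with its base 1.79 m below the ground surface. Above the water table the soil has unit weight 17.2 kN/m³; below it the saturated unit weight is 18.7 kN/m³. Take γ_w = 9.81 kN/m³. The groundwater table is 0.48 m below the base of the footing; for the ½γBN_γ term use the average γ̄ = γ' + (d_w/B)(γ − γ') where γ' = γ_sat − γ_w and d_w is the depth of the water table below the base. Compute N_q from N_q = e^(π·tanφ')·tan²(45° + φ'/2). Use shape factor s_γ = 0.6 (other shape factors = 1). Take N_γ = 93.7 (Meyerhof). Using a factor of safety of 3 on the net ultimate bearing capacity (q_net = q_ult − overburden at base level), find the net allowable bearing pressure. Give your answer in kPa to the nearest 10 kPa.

N_q = e^(π·tan40°)·tan²(65°) = 64.2.
Overburden at base level: q = 17.2 × 1.79 = 30.788 kPa.
The water table is 0.48 m below the base (< B = 2 m), so the ½γBN_γ term uses γ̄ = γ' + (d_w/B)(γ − γ') = 8.89 + (0.48/2)(17.2 − 8.89) = 10.884 kN/m³.
Surcharge term q·N_q = 30.788 × 64.195 = 1976.4 kPa; self-weight term 0.5·γ·B·N_γ·s_γ = 0.5 × 10.884 × 2 × 93.7 × 0.6 = 611.92 kPa.
q_ult = 1976.4 + 611.92 = 2588.4 kPa.
q_net = 2588.4 − 30.788 = 2557.6 kPa.
q_all(net) = 2557.6 / 3 = 852.52 kPa.

q_all(net) ≈ 850 kPa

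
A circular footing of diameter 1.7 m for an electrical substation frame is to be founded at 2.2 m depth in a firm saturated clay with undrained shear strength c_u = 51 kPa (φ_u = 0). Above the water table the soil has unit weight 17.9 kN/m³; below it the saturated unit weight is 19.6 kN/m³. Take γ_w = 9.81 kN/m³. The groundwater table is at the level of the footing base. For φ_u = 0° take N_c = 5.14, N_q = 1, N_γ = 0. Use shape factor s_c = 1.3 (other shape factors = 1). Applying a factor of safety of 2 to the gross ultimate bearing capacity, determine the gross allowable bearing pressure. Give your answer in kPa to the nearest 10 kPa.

q_all ≈ 190 kPa

q = γ·D_f = 17.9 × 2.2 = 39.38 kPa.
c·N_c·s_c = 51 × 5.14 × 1.3 = 340.78 kPa
q·N_q = 39.38 × 1 = 39.38 kPa
q_ult = 340.78 + 39.38 = 380.16 kPa.
q_all = q_ult / FS = 380.16 / 2 = 190.08 kPa.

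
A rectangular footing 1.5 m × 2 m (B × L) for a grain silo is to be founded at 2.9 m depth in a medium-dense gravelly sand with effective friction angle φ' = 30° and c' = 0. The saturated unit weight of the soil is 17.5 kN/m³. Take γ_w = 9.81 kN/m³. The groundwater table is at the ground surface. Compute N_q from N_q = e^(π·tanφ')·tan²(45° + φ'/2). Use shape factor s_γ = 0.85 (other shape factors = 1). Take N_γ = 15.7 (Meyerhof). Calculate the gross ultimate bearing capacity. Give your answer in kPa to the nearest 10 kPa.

q_ult ≈ 490 kPa

tan30° = 0.5774, so N_q = e^(π×0.5774)·tan²(60°) = 6.134 × 3.0 = 18.4.
Water table at ground surface, so effective unit weight γ' = 17.5 − 9.81 = 7.69 kN/m³ is used throughout; overburden q = 7.69 × 2.9 = 22.301 kPa; the same γ' applies in the ½γBN_γ term.
Surcharge term q·N_q = 22.301 × 18.401 = 410.36 kPa; self-weight term 0.5·γ·B·N_γ·s_γ = 0.5 × 7.69 × 1.5 × 15.7 × 0.85 = 76.967 kPa.
q_ult = 410.36 + 76.967 = 487.33 kPa.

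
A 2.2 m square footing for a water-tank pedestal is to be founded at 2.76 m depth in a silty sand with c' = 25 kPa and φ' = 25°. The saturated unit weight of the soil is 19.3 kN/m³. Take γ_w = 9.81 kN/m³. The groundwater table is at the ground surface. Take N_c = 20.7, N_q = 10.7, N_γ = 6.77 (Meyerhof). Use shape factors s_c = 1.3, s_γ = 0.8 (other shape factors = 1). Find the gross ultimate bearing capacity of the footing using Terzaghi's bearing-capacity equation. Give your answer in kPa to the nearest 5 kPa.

q_ult ≈ 1010 kPa

Water table at ground surface, so effective unit weight γ' = 19.3 − 9.81 = 9.49 kN/m³ is used throughout; overburden q = 9.49 × 2.76 = 26.192 kPa; the same γ' applies in the ½γBN_γ term.
Cohesion term c·N_c·s_c = 25 × 20.7 × 1.3 = 672.75 kPa; surcharge term q·N_q = 26.192 × 10.7 = 280.26 kPa; self-weight term 0.5·γ·B·N_γ·s_γ = 0.5 × 9.49 × 2.2 × 6.77 × 0.8 = 56.538 kPa.
q_ult = 672.75 + 280.26 + 56.538 = 1009.5 kPa.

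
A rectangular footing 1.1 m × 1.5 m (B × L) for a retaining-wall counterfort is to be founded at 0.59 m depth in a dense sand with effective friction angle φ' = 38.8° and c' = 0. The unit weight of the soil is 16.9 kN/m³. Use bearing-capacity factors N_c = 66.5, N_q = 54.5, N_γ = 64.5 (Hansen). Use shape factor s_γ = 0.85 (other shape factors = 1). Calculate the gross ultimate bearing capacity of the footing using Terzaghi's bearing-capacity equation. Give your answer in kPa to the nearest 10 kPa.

q_ult ≈ 1050 kPa

Effective surcharge at the founding depth q = γ·D_f = 16.9 × 0.59 = 9.971 kPa.
q_ult = q·N_q + 0.5·γ·B·N_γ·s_γ
     = 9.971 × 54.5 + 0.5 × 16.9 × 1.1 × 64.5 × 0.85
     = 543.42 + 509.6 = 1053 kPa.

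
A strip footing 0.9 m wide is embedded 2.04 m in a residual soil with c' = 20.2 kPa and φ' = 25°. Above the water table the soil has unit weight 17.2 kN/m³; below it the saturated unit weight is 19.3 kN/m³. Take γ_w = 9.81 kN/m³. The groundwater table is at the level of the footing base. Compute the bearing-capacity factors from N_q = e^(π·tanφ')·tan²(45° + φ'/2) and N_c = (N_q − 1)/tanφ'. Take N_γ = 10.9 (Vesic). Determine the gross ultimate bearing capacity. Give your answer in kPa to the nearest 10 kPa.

q_ult ≈ 840 kPa

tan25° = 0.4663, so N_q = e^(π×0.4663)·tan²(57.5°) = 4.327 × 2.464 = 10.66.
N_c = (10.66 − 1)/tan25° = 20.72.
q = γ·D_f = 17.2 × 2.04 = 35.088 kPa.
For the ½γBN_γ term take γ' = 19.3 − 9.81 = 9.49 kN/m³ (soil below base is submerged).
c·N_c = 20.2 × 20.721 = 418.55 kPa
q·N_q = 35.088 × 10.662 = 374.11 kPa
0.5·γ·B·N_γ = 0.5 × 9.49 × 0.9 × 10.9 = 46.548 kPa
q_ult = 418.55 + 374.11 + 46.548 = 839.22 kPa.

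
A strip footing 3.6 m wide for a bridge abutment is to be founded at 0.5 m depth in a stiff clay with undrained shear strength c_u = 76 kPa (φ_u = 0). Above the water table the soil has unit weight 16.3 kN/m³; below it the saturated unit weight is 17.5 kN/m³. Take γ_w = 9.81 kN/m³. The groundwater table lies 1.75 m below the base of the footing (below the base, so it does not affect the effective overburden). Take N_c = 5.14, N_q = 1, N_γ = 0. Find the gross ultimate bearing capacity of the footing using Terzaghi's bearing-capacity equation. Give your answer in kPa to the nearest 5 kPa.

Overburden at base level: q = 16.3 × 0.5 = 8.15 kPa.
Cohesion term c·N_c = 76 × 5.14 = 390.64 kPa; surcharge term q·N_q = 8.15 × 1 = 8.15 kPa.
q_ult = 390.64 + 8.15 = 398.79 kPa.

q_ult ≈ 400 kPa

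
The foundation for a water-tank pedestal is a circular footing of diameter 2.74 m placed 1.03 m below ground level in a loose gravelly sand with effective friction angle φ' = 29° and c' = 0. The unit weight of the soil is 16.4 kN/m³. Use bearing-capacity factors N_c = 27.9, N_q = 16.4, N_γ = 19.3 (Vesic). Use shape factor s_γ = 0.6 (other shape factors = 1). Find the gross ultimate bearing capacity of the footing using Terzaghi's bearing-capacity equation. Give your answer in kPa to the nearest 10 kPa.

Overburden at base level: q = 16.4 × 1.03 = 16.892 kPa.
Surcharge term q·N_q = 16.892 × 16.4 = 277.03 kPa; self-weight term 0.5·γ·B·N_γ·s_γ = 0.5 × 16.4 × 2.74 × 19.3 × 0.6 = 260.18 kPa.
q_ult = 277.03 + 260.18 = 537.21 kPa.

q_ult ≈ 540 kPa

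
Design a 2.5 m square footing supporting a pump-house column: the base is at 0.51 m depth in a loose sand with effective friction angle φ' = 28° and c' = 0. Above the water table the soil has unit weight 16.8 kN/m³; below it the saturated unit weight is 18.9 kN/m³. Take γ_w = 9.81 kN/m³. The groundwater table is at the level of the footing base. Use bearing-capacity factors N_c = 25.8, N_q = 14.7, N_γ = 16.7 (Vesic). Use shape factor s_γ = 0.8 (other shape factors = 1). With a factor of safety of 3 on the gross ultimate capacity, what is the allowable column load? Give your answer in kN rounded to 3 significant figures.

q = γ·D_f = 16.8 × 0.51 = 8.568 kPa.
For the ½γBN_γ term take γ' = 18.9 − 9.81 = 9.09 kN/m³ (soil below base is submerged).
q·N_q = 8.568 × 14.7 = 125.95 kPa
0.5·γ·B·N_γ·s_γ = 0.5 × 9.09 × 2.5 × 16.7 × 0.8 = 151.8 kPa
q_ult = 125.95 + 151.8 = 277.75 kPa.
Gross allowable pressure q_all = 277.75 / 3 = 92.584 kPa.
Footing area = 6.25 m², so allowable column load = 92.584 × 6.25 = 578.65 kN.

P_all ≈ 579 kN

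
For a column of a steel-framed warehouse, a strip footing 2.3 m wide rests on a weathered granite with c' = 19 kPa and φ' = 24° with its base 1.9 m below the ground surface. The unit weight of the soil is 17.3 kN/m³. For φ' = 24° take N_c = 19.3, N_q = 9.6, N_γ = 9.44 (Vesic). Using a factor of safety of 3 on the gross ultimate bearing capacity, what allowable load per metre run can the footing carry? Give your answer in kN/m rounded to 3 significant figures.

Effective surcharge at the founding depth q = γ·D_f = 17.3 × 1.9 = 32.87 kPa.
q_ult = c·N_c + q·N_q + 0.5·γ·B·N_γ
     = 19 × 19.3 + 32.87 × 9.6 + 0.5 × 17.3 × 2.3 × 9.44
     = 366.7 + 315.55 + 187.81 = 870.06 kPa.
Gross allowable pressure q_all = 870.06 / 3 = 290.02 kPa.
Allowable wall load = q_all × B = 290.02 × 2.3 = 667.05 kN per metre run.

≈ 667 kN/m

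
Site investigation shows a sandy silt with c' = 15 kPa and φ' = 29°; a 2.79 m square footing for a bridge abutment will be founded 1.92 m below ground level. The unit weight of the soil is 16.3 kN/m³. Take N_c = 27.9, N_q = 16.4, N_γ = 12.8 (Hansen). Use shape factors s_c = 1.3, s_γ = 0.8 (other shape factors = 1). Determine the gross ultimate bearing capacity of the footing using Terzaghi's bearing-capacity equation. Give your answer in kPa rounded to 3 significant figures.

q = γ·D_f = 16.3 × 1.92 = 31.296 kPa.
c·N_c·s_c = 15 × 27.9 × 1.3 = 544.05 kPa
q·N_q = 31.296 × 16.4 = 513.25 kPa
0.5·γ·B·N_γ·s_γ = 0.5 × 16.3 × 2.79 × 12.8 × 0.8 = 232.84 kPa
q_ult = 544.05 + 513.25 + 232.84 = 1290.1 kPa.

q_ult ≈ 1290 kPa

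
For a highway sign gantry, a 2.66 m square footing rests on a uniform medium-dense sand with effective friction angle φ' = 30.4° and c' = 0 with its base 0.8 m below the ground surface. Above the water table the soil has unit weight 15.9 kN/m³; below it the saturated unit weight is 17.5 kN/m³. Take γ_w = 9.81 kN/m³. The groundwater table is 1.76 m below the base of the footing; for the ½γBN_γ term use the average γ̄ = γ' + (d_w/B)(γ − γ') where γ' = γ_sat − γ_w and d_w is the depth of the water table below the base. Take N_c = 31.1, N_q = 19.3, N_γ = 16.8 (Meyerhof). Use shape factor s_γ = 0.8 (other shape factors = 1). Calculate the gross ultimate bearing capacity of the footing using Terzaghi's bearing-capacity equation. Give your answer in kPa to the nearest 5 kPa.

Overburden at base level: q = 15.9 × 0.8 = 12.72 kPa.
The water table is 1.76 m below the base (< B = 2.66 m), so the ½γBN_γ term uses γ̄ = γ' + (d_w/B)(γ − γ') = 7.69 + (1.76/2.66)(15.9 − 7.69) = 13.122 kN/m³.
Surcharge term q·N_q = 12.72 × 19.3 = 245.5 kPa; self-weight term 0.5·γ·B·N_γ·s_γ = 0.5 × 13.122 × 2.66 × 16.8 × 0.8 = 234.56 kPa.
q_ult = 245.5 + 234.56 = 480.06 kPa.

q_ult ≈ 480 kPa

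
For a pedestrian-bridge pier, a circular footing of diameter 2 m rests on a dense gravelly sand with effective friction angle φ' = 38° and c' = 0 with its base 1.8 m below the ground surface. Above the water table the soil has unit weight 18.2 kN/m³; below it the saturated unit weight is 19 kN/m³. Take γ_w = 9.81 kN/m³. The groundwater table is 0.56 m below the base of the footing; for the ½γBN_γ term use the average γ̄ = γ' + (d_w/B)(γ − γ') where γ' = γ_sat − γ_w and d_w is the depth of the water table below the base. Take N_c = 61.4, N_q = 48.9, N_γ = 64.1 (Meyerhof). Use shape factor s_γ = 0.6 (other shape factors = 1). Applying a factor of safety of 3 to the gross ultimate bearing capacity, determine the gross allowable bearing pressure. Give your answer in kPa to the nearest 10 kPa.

Effective surcharge at the founding depth q = γ·D_f = 18.2 × 1.8 = 32.76 kPa.
With d_w = 0.56 m < B, γ̄ = 9.19 + (0.56/2) × (18.2 − 9.19) = 11.713 kN/m³.
q_ult = q·N_q + 0.5·γ·B·N_γ·s_γ
     = 32.76 × 48.9 + 0.5 × 11.713 × 2 × 64.1 × 0.6
     = 1602 + 450.47 = 2052.4 kPa.
q_all = q_ult / FS = 2052.4 / 3 = 684.15 kPa.

q_all ≈ 680 kPa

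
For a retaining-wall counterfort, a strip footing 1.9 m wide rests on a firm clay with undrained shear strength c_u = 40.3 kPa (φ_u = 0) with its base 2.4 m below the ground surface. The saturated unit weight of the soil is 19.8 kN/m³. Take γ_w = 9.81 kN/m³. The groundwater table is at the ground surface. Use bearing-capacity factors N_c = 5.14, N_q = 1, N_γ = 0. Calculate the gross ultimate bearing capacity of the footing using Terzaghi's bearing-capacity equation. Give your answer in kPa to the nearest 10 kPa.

Water table at ground surface, so effective unit weight γ' = 19.8 − 9.81 = 9.99 kN/m³ is used throughout; overburden q = 9.99 × 2.4 = 23.976 kPa.
Cohesion term c·N_c = 40.3 × 5.14 = 207.14 kPa; surcharge term q·N_q = 23.976 × 1 = 23.976 kPa.
q_ult = 207.14 + 23.976 = 231.12 kPa.

q_ult ≈ 230 kPa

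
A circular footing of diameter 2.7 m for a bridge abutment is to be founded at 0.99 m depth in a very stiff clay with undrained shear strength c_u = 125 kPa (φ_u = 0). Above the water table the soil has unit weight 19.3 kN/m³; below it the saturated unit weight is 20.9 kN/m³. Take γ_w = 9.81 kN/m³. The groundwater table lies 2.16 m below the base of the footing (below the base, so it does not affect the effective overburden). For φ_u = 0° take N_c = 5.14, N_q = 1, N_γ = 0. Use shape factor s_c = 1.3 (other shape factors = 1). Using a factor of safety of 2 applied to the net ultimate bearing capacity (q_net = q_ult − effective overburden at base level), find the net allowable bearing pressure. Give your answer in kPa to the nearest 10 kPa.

q_all(net) ≈ 420 kPa

q = γ·D_f = 19.3 × 0.99 = 19.107 kPa.
c·N_c·s_c = 125 × 5.14 × 1.3 = 835.25 kPa
q·N_q = 19.107 × 1 = 19.107 kPa
q_ult = 835.25 + 19.107 = 854.36 kPa.
Net ultimate: q_net = 854.36 − 19.107 = 835.25 kPa.
q_all(net) = 835.25 / 2 = 417.62 kPa.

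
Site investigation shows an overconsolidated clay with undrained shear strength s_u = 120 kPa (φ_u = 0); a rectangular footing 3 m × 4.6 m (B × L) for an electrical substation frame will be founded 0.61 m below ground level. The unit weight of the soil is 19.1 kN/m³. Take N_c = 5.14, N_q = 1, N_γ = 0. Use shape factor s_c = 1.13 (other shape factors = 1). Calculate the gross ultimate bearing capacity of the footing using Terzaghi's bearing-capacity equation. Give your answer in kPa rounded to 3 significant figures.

q_ult ≈ 709 kPa

Effective surcharge at the founding depth q = γ·D_f = 19.1 × 0.61 = 11.651 kPa.
q_ult = c·N_c·s_c + q·N_q
     = 120 × 5.14 × 1.13 + 11.651 × 1
     = 696.98 + 11.651 = 708.63 kPa.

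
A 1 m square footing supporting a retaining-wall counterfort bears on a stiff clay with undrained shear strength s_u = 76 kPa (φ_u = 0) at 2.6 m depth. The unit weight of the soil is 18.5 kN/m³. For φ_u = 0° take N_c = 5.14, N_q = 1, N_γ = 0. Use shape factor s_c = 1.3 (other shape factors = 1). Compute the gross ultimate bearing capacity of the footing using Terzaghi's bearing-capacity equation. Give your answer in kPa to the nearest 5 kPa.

Effective surcharge at the founding depth q = γ·D_f = 18.5 × 2.6 = 48.1 kPa.
q_ult = c·N_c·s_c + q·N_q
     = 76 × 5.14 × 1.3 + 48.1 × 1
     = 507.83 + 48.1 = 555.93 kPa.

q_ult ≈ 555 kPa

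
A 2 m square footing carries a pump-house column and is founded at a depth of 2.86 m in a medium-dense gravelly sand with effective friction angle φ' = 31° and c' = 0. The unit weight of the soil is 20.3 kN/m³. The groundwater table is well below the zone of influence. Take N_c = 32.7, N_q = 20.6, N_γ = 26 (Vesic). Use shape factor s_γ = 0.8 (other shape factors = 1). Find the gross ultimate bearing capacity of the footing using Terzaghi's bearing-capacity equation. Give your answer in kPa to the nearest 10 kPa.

Overburden at base level: q = 20.3 × 2.86 = 58.058 kPa.
Surcharge term q·N_q = 58.058 × 20.6 = 1196 kPa; self-weight term 0.5·γ·B·N_γ·s_γ = 0.5 × 20.3 × 2 × 26 × 0.8 = 422.24 kPa.
q_ult = 1196 + 422.24 = 1618.2 kPa.

q_ult ≈ 1620 kPa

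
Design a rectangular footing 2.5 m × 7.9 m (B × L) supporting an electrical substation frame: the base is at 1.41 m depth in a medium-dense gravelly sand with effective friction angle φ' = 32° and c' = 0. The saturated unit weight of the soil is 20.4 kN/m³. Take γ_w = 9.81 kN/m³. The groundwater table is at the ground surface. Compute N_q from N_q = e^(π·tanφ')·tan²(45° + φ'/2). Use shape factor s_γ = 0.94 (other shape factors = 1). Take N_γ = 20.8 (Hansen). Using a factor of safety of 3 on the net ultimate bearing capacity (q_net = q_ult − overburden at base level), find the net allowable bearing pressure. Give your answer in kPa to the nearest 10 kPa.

N_q = e^(π·tan32°)·tan²(61°) = 23.18.
γ' = 20.4 − 9.81 = 10.59 kN/m³ (submerged throughout). q = 10.59 × 1.41 = 14.932 kPa; the same γ' applies in the ½γBN_γ term.
q·N_q = 14.932 × 23.177 = 346.07 kPa
0.5·γ·B·N_γ·s_γ = 0.5 × 10.59 × 2.5 × 20.8 × 0.94 = 258.82 kPa
q_ult = 346.07 + 258.82 = 604.89 kPa.
q_net = 604.89 − 14.932 = 589.96 kPa.
q_all(net) = 589.96 / 3 = 196.65 kPa.

q_all(net) ≈ 200 kPa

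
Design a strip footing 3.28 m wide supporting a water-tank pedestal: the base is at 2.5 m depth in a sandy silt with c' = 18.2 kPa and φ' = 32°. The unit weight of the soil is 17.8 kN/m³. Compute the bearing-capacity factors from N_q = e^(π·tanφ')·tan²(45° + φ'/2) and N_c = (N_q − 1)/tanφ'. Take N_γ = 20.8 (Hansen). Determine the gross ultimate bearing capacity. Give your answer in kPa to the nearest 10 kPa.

tan32° = 0.6249, so N_q = e^(π×0.6249)·tan²(61°) = 7.121 × 3.255 = 23.18.
N_c = (23.18 − 1)/tan32° = 35.49.
Overburden at base level: q = 17.8 × 2.5 = 44.5 kPa.
Cohesion term c·N_c = 18.2 × 35.49 = 645.92 kPa; surcharge term q·N_q = 44.5 × 23.177 = 1031.4 kPa; self-weight term 0.5·γ·B·N_γ = 0.5 × 17.8 × 3.28 × 20.8 = 607.19 kPa.
q_ult = 645.92 + 1031.4 + 607.19 = 2284.5 kPa.

q_ult ≈ 2280 kPa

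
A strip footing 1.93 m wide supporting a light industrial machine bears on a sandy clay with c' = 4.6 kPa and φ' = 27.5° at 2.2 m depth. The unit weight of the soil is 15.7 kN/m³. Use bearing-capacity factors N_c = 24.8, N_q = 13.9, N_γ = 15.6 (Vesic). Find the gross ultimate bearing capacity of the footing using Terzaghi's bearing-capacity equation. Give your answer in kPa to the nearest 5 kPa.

q = γ·D_f = 15.7 × 2.2 = 34.54 kPa.
c·N_c = 4.6 × 24.8 = 114.08 kPa
q·N_q = 34.54 × 13.9 = 480.11 kPa
0.5·γ·B·N_γ = 0.5 × 15.7 × 1.93 × 15.6 = 236.35 kPa
q_ult = 114.08 + 480.11 + 236.35 = 830.53 kPa.

q_ult ≈ 830 kPa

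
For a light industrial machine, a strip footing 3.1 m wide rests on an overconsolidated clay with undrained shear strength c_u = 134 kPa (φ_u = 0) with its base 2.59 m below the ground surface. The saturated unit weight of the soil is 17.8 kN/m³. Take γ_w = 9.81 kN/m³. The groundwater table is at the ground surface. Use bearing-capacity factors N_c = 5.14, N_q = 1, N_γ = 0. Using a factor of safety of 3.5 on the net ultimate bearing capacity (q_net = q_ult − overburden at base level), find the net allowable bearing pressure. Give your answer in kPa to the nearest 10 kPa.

With the water table at the surface the whole profile is submerged: γ' = 17.8 − 9.81 = 7.99 kN/m³, so q = γ'·D_f = 20.694 kPa.
q_ult = c·N_c + q·N_q
     = 134 × 5.14 + 20.694 × 1
     = 688.76 + 20.694 = 709.45 kPa.
q_net = 709.45 − 20.694 = 688.76 kPa.
q_all(net) = 688.76 / 3.5 = 196.79 kPa.

q_all(net) ≈ 200 kPa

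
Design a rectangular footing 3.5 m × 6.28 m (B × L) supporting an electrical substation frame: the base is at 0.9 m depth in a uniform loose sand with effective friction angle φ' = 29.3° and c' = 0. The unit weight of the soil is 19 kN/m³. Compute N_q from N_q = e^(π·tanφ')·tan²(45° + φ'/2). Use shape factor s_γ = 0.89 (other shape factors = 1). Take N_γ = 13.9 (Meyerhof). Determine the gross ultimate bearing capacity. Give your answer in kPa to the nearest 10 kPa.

tan29.3° = 0.5612, so N_q = e^(π×0.5612)·tan²(59.65°) = 5.83 × 2.917 = 17.
Effective surcharge at the founding depth q = γ·D_f = 19 × 0.9 = 17.1 kPa.
q_ult = q·N_q + 0.5·γ·B·N_γ·s_γ
     = 17.1 × 17.004 + 0.5 × 19 × 3.5 × 13.9 × 0.89
     = 290.78 + 411.34 = 702.11 kPa.

q_ult ≈ 700 kPa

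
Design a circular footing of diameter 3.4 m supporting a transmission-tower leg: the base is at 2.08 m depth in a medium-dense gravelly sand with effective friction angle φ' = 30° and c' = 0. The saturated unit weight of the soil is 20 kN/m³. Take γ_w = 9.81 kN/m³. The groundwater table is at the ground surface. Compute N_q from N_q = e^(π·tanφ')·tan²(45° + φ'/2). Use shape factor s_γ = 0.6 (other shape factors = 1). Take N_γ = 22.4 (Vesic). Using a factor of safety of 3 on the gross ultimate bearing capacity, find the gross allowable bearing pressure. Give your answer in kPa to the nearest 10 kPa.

N_q = e^(π·tan30°)·tan²(60°) = 18.4.
Water table at ground surface, so effective unit weight γ' = 20 − 9.81 = 10.19 kN/m³ is used throughout; overburden q = 10.19 × 2.08 = 21.195 kPa; the same γ' applies in the ½γBN_γ term.
Surcharge term q·N_q = 21.195 × 18.401 = 390.02 kPa; self-weight term 0.5·γ·B·N_γ·s_γ = 0.5 × 10.19 × 3.4 × 22.4 × 0.6 = 232.82 kPa.
q_ult = 390.02 + 232.82 = 622.84 kPa.
q_all = 622.84 / 3 = 207.61 kPa.

q_all ≈ 210 kPa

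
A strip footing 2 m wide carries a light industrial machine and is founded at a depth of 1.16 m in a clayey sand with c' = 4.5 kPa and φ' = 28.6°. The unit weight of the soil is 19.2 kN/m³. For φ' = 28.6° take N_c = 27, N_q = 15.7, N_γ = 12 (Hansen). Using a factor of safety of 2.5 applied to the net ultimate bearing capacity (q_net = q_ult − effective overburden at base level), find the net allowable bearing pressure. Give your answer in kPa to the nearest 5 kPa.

Effective surcharge at the founding depth q = γ·D_f = 19.2 × 1.16 = 22.272 kPa.
q_ult = c·N_c + q·N_q + 0.5·γ·B·N_γ
     = 4.5 × 27 + 22.272 × 15.7 + 0.5 × 19.2 × 2 × 12
     = 121.5 + 349.67 + 230.4 = 701.57 kPa.
Net ultimate: q_net = 701.57 − 22.272 = 679.3 kPa.
q_all(net) = 679.3 / 2.5 = 271.72 kPa.

q_all(net) ≈ 270 kPa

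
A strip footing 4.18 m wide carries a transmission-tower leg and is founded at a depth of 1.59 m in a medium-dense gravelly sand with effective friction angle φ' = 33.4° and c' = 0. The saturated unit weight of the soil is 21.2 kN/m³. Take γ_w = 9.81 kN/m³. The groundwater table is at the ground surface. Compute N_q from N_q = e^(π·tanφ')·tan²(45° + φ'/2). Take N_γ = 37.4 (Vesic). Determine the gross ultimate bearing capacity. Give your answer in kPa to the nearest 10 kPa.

q_ult ≈ 1390 kPa

tan33.4° = 0.6594, so N_q = e^(π×0.6594)·tan²(61.7°) = 7.937 × 3.449 = 27.38.
γ' = 21.2 − 9.81 = 11.39 kN/m³ (submerged throughout). q = 11.39 × 1.59 = 18.11 kPa; the same γ' applies in the ½γBN_γ term.
q·N_q = 18.11 × 27.375 = 495.77 kPa
0.5·γ·B·N_γ = 0.5 × 11.39 × 4.18 × 37.4 = 890.31 kPa
q_ult = 495.77 + 890.31 = 1386.1 kPa.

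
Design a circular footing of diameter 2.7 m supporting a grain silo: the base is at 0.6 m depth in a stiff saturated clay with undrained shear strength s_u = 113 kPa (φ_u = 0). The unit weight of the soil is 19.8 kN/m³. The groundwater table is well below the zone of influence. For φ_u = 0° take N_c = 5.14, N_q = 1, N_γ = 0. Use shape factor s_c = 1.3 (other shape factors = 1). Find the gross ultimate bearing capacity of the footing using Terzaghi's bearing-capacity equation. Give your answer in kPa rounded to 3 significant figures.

q_ult ≈ 767 kPa

Overburden at base level: q = 19.8 × 0.6 = 11.88 kPa.
Cohesion term c·N_c·s_c = 113 × 5.14 × 1.3 = 755.07 kPa; surcharge term q·N_q = 11.88 × 1 = 11.88 kPa.
q_ult = 755.07 + 11.88 = 766.95 kPa.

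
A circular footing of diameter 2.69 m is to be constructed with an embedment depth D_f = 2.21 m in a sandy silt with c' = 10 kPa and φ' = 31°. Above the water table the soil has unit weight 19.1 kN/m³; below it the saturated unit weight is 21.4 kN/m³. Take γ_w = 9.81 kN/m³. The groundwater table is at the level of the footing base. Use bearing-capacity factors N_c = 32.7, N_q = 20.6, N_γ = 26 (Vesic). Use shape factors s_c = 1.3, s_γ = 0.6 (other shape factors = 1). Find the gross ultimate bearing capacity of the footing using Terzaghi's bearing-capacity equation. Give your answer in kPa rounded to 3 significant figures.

q_ult ≈ 1540 kPa

q = γ·D_f = 19.1 × 2.21 = 42.211 kPa.
For the ½γBN_γ term take γ' = 21.4 − 9.81 = 11.59 kN/m³ (soil below base is submerged).
c·N_c·s_c = 10 × 32.7 × 1.3 = 425.1 kPa
q·N_q = 42.211 × 20.6 = 869.55 kPa
0.5·γ·B·N_γ·s_γ = 0.5 × 11.59 × 2.69 × 26 × 0.6 = 243.18 kPa
q_ult = 425.1 + 869.55 + 243.18 = 1537.8 kPa.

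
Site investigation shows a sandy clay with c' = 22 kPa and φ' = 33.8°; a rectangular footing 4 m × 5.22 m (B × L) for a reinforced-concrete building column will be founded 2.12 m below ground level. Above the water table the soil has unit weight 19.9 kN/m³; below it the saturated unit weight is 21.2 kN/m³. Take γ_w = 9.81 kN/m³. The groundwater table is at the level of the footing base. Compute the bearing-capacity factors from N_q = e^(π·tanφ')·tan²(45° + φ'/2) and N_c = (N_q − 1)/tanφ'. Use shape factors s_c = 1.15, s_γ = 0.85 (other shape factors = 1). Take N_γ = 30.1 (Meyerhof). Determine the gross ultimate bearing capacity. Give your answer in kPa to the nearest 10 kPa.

tan33.8° = 0.6694, so N_q = e^(π×0.6694)·tan²(61.9°) = 8.192 × 3.508 = 28.73.
N_c = (28.73 − 1)/tan33.8° = 41.43.
q = γ·D_f = 19.9 × 2.12 = 42.188 kPa.
For the ½γBN_γ term take γ' = 21.2 − 9.81 = 11.39 kN/m³ (soil below base is submerged).
c·N_c·s_c = 22 × 41.426 × 1.15 = 1048.1 kPa
q·N_q = 42.188 × 28.732 = 1212.2 kPa
0.5·γ·B·N_γ·s_γ = 0.5 × 11.39 × 4 × 30.1 × 0.85 = 582.83 kPa
q_ult = 1048.1 + 1212.2 + 582.83 = 2843.1 kPa.

q_ult ≈ 2840 kPa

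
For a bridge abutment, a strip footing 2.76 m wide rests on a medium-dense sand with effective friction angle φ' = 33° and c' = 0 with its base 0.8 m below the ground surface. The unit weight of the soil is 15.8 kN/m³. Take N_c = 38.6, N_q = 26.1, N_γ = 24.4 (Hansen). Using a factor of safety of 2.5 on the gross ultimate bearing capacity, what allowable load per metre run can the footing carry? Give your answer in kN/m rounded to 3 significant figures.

Effective surcharge at the founding depth q = γ·D_f = 15.8 × 0.8 = 12.64 kPa.
q_ult = q·N_q + 0.5·γ·B·N_γ
     = 12.64 × 26.1 + 0.5 × 15.8 × 2.76 × 24.4
     = 329.9 + 532.02 = 861.92 kPa.
Gross allowable pressure q_all = 861.92 / 2.5 = 344.77 kPa.
Allowable wall load = q_all × B = 344.77 × 2.76 = 951.56 kN per metre run.

≈ 952 kN/m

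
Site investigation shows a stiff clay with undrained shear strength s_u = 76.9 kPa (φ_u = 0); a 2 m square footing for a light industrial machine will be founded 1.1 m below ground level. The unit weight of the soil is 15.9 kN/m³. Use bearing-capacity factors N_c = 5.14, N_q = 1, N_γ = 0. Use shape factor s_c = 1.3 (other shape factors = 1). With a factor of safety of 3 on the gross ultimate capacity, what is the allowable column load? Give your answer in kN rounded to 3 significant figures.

Overburden at base level: q = 15.9 × 1.1 = 17.49 kPa.
Cohesion term c·N_c·s_c = 76.9 × 5.14 × 1.3 = 513.85 kPa; surcharge term q·N_q = 17.49 × 1 = 17.49 kPa.
q_ult = 513.85 + 17.49 = 531.34 kPa.
Gross allowable pressure q_all = 531.34 / 3 = 177.11 kPa.
Footing area = 4 m², so allowable column load = 177.11 × 4 = 708.45 kN.

P_all ≈ 708 kN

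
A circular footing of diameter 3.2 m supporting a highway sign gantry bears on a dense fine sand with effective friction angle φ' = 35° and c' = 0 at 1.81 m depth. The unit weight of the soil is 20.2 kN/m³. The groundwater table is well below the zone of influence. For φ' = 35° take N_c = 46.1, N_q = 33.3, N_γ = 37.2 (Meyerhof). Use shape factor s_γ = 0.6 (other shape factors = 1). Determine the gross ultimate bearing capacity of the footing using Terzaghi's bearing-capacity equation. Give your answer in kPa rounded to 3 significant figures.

q_ult ≈ 1940 kPa

Overburden at base level: q = 20.2 × 1.81 = 36.562 kPa.
Surcharge term q·N_q = 36.562 × 33.3 = 1217.5 kPa; self-weight term 0.5·γ·B·N_γ·s_γ = 0.5 × 20.2 × 3.2 × 37.2 × 0.6 = 721.38 kPa.
q_ult = 1217.5 + 721.38 = 1938.9 kPa.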